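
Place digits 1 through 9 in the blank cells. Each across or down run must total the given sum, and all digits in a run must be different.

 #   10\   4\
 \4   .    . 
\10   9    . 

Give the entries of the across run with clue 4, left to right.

1 3

4 in 2 cells must be {1,3}.
R1C1 = 10 − 9 = 1 completes the 10 down.
R1C2 = 4 − 1 = 3 completes the 4 across.
R2C2 = 10 − 9 = 1 completes the 10 across.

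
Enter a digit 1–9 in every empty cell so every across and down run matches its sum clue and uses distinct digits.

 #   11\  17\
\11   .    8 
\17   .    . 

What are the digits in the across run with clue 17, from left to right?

8 9

17 in 2 cells must be {8,9}.
R1C1 = 11 − 8 = 3 completes the 11 across.
R2C1 = 11 − 3 = 8 completes the 11 down.
R2C2 = 17 − 8 = 9 completes the 17 across.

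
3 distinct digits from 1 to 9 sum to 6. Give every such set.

{1,2,3}

3 distinct digits from 1–9 sum between 6 and 24.
Only one set works: {1,2,3}.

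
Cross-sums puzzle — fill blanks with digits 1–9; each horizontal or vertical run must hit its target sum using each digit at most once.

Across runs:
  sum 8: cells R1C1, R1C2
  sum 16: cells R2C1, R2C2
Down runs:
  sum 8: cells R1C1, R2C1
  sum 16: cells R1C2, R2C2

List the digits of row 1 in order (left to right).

1 7

16 in 2 cells must be {7,9}.
The 8 across and the 16 down share only 7, so R1C2 = 7.
The 16 across and the 8 down share only 7, so R2C1 = 7.
R2C2 = 16 − 7 = 9 completes the 16 across.
R1C1 = 8 − 7 = 1 completes the 8 across.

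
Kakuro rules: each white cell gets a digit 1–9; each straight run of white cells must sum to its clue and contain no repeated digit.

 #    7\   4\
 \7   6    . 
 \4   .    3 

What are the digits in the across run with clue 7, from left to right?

4 in 2 cells must be {1,3}.
R1C2 = 7 − 6 = 1 completes the 7 across.
R2C1 = 4 − 3 = 1 completes the 4 across.

6, 1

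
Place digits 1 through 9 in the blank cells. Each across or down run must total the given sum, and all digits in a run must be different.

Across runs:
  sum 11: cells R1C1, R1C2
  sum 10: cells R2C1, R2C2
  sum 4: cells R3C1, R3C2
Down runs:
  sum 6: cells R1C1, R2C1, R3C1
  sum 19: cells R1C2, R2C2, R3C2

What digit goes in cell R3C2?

3

4 in 2 cells must be {1,3}; 6 in 3 cells must be {1,2,3}.
The 4 across and the 19 down share only 3, so R3C2 = 3.
R3C1 = 4 − 3 = 1 completes the 4 across.
Nothing is forced directly, so branch on R1C1, whose candidates are 2 or 3. If R1C1 = 3: then R1C2 would have to be in {8} for the 11 across but in {7,9} for the 19 down — contradiction. So R1C1 = 2.
R1C2 = 11 − 2 = 9 completes the 11 across.
R2C1 = 6 − 3 = 3 completes the 6 down.
R2C2 = 10 − 3 = 7 completes the 10 across.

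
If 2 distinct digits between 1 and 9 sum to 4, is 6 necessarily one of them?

No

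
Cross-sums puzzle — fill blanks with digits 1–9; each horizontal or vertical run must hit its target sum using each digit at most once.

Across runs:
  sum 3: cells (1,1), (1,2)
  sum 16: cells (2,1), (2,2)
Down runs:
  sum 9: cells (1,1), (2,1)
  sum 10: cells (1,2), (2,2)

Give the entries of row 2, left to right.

7 9

3 in 2 cells must be {1,2}; 16 in 2 cells must be {7,9}.
The 16 across and the 9 down share only 7, so (2,1) = 7.
(2,2) = 16 − 7 = 9 completes the 16 across.
(1,1) = 9 − 7 = 2 completes the 9 down.
(1,2) = 3 − 2 = 1 completes the 3 across.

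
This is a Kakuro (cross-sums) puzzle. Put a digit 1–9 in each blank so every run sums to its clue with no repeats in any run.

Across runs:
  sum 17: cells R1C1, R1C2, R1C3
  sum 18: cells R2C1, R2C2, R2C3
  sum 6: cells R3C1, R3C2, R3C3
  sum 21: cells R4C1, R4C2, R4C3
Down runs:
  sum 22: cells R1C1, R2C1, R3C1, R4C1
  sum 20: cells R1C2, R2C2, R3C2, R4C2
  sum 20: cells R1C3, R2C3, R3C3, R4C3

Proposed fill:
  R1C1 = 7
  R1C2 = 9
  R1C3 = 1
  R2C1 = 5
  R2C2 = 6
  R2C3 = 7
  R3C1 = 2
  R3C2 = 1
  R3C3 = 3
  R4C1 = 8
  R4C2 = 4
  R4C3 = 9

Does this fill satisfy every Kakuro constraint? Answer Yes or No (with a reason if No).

Across: 7+9+1=17; 5+6+7=18; 2+1+3=6; 8+4+9=21. Down: 7+5+2+8=22; 9+6+1+4=20; 1+7+3+9=20. No digit repeats within any run.

Yes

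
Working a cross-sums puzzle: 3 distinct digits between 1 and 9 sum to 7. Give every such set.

{1,2,4}

3 distinct digits from 1–9 sum between 6 and 24.
Only one set works: {1,2,4}.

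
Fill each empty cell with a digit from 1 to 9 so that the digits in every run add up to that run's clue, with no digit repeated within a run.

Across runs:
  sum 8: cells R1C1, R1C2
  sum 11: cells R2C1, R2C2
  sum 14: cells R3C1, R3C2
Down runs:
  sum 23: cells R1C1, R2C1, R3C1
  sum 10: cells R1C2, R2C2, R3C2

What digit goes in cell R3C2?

5

23 in 3 cells must be {6,8,9}.
The 8 across and the 23 down share only 6, so R1C1 = 6.
R1C2 = 8 − 6 = 2 completes the 8 across.
Given what's placed, R3C2 must be 5 to fit the 14 across and 10 down.
R2C2 = 10 − 7 = 3 completes the 10 down.
R3C1 = 14 − 5 = 9 completes the 14 across.
R2C1 = 11 − 3 = 8 completes the 11 across.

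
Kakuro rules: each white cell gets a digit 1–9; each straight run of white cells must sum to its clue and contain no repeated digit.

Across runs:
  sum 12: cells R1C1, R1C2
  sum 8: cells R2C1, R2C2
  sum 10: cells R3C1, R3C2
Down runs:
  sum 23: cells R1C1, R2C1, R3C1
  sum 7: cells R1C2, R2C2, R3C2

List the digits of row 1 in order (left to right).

23 in 3 cells must be {6,8,9}; 7 in 3 cells must be {1,2,4}.
The 12 across and the 7 down share only 4, so R1C2 = 4.
The 8 across and the 23 down share only 6, so R2C1 = 6.
R2C2 = 8 − 6 = 2 completes the 8 across.
R3C2 = 7 − 6 = 1 completes the 7 down.
R1C1 = 12 − 4 = 8 completes the 12 across.
R3C1 = 10 − 1 = 9 completes the 10 across.

8 4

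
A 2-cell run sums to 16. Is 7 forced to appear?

Yes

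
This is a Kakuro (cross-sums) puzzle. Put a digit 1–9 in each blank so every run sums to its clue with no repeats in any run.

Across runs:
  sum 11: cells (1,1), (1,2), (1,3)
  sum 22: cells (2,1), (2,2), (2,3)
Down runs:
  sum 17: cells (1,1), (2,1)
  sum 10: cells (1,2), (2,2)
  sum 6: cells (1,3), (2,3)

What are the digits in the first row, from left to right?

17 in 2 cells must be {8,9}.
The 11 across and the 17 down share only 8, so (1,1) = 8.
(2,1) = 17 − 8 = 9 completes the 17 down.
Given what's placed, (2,3) must be 5 to fit the 22 across and 6 down.
(1,3) = 6 − 5 = 1 completes the 6 down.
(2,2) = 22 − 14 = 8 completes the 22 across.
(1,2) = 11 − 9 = 2 completes the 11 across.

8, 2, 1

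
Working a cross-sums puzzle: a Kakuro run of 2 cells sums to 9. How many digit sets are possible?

4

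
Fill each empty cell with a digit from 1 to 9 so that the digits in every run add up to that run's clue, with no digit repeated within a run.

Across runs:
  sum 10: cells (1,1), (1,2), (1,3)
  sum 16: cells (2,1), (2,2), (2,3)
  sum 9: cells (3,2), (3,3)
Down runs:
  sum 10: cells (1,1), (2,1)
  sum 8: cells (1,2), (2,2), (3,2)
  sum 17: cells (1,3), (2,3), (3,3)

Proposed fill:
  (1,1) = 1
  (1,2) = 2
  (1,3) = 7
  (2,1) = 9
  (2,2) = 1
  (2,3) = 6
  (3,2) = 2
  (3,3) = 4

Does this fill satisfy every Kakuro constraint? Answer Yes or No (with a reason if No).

No — the down run (1,2)–(3,2) sums to 5, not 8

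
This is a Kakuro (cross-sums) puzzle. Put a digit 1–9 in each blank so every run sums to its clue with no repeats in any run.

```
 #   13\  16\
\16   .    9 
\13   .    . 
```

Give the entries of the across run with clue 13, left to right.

6 7

16 in 2 cells must be {7,9}.
R1C1 = 16 − 9 = 7 completes the 16 across.
R2C1 = 13 − 7 = 6 completes the 13 down.
R2C2 = 13 − 6 = 7 completes the 13 across.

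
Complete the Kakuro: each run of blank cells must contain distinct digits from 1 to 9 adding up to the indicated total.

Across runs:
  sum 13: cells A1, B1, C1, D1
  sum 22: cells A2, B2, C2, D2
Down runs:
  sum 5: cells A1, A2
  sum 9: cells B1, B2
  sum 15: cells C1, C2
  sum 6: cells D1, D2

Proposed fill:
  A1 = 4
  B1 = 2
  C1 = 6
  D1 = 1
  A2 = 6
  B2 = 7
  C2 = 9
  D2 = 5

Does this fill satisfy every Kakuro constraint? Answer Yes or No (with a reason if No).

No — the down run A1–A2 sums to 10, not 5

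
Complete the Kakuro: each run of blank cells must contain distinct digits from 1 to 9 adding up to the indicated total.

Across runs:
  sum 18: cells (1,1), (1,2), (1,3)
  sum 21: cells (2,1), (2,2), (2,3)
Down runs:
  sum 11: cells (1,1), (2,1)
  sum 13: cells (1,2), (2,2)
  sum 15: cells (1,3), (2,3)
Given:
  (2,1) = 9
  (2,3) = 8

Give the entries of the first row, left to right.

(1,1) = 11 − 9 = 2 completes the 11 down.
(1,3) = 15 − 8 = 7 completes the 15 down.
(2,2) = 21 − 17 = 4 completes the 21 across.
(1,2) = 18 − 9 = 9 completes the 18 across.

2, 9, 7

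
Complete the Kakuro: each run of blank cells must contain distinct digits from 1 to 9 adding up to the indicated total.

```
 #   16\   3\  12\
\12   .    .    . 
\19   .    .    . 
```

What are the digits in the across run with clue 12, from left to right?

7, 1, 4

16 in 2 cells must be {7,9}; 3 in 2 cells must be {1,2}.
The 19 across and the 3 down share only 2, so R2C2 = 2.
R1C2 = 3 − 2 = 1 completes the 3 down.
Given what's placed, R2C1 must be 9 to fit the 19 across and 16 down.
R2C3 = 19 − 11 = 8 completes the 19 across.
R1C1 = 16 − 9 = 7 completes the 16 down.
R1C3 = 12 − 8 = 4 completes the 12 across.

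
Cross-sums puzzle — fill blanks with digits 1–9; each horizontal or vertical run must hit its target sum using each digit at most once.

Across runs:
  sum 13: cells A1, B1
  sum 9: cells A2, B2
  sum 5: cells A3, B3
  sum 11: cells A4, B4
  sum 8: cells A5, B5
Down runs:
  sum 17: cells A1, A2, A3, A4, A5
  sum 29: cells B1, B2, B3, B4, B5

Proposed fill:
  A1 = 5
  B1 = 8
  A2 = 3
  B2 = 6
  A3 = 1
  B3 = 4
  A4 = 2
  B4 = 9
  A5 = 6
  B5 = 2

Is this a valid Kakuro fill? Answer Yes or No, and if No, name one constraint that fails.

Yes

Across: 5+8=13; 3+6=9; 1+4=5; 2+9=11; 6+2=8. Down: 5+3+1+2+6=17; 8+6+4+9+2=29. No digit repeats within any run.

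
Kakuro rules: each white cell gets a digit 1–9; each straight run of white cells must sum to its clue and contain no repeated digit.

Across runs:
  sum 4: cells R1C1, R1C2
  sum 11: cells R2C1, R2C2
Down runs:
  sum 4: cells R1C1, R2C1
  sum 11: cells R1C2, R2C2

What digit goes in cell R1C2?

4 in 2 cells must be {1,3}.
The 4 across and the 11 down share only 3, so R1C2 = 3.
The 11 across and the 4 down share only 3, so R2C1 = 3.
R2C2 = 11 − 3 = 8 completes the 11 across.
R1C1 = 4 − 3 = 1 completes the 4 across.

3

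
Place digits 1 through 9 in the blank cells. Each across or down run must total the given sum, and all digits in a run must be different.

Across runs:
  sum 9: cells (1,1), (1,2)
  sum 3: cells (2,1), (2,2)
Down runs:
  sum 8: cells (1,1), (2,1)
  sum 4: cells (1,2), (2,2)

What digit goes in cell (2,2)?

1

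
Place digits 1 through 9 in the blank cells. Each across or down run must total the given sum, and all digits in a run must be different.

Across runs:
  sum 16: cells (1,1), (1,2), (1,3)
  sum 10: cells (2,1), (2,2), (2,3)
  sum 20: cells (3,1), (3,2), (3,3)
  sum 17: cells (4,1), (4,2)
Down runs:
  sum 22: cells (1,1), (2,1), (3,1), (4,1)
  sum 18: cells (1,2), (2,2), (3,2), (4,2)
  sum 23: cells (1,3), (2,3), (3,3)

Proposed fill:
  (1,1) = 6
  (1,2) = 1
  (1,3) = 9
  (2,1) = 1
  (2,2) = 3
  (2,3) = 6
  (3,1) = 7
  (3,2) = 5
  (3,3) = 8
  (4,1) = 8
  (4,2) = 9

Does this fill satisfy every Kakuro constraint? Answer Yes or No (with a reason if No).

Across: 6+1+9=16; 1+3+6=10; 7+5+8=20; 8+9=17. Down: 6+1+7+8=22; 1+3+5+9=18; 9+6+8=23. No digit repeats within any run.

Yes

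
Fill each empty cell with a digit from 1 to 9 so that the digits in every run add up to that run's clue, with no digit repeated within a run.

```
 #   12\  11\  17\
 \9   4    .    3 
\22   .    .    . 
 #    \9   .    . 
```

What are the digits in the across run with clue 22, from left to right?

R1C2 = 9 − 7 = 2 completes the 9 across.
R2C1 = 12 − 4 = 8 completes the 12 down.
Given what's placed, R2C2 must be 5 to fit the 22 across and 11 down.
R2C3 = 22 − 13 = 9 completes the 22 across.
R3C2 = 11 − 7 = 4 completes the 11 down.
R3C3 = 9 − 4 = 5 completes the 9 across.

8 5 9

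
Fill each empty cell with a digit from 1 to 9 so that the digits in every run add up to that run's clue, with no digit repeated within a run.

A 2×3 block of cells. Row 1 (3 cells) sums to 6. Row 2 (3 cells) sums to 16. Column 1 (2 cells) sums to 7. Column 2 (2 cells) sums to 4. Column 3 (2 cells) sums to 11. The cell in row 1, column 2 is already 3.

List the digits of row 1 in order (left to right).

1, 3, 2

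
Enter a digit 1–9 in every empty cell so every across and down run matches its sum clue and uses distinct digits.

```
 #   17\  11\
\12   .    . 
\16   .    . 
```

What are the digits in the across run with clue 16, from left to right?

9, 7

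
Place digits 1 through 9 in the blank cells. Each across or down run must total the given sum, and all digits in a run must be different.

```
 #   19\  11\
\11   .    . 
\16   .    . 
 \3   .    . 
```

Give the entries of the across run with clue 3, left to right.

2 1

16 in 2 cells must be {7,9}; 3 in 2 cells must be {1,2}.
The 16 across and the 11 down share only 7, so R2C2 = 7.
The 3 across and the 19 down share only 2, so R3C1 = 2.
R3C2 = 3 − 2 = 1 completes the 3 across.
R1C2 = 11 − 8 = 3 completes the 11 down.
R2C1 = 16 − 7 = 9 completes the 16 across.
R1C1 = 11 − 3 = 8 completes the 11 across.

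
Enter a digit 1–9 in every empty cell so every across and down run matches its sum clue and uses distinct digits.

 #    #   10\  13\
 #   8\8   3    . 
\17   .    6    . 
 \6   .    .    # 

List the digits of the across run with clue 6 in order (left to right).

R1C3 = 8 − 3 = 5 completes the 8 across.
R2C3 = 13 − 5 = 8 completes the 13 down.
R3C2 = 10 − 9 = 1 completes the 10 down.
R2C1 = 17 − 14 = 3 completes the 17 across.
R3C1 = 6 − 1 = 5 completes the 6 across.

5, 1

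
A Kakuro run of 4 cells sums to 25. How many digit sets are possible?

6

4 distinct digits from 1–9 sum between 10 and 30.
Enumerating: {1,7,8,9}, {2,6,8,9}, {3,5,8,9}, {3,6,7,9}, {4,5,7,9}, {4,6,7,8}.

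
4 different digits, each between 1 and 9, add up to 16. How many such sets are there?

4 distinct digits from 1–9 sum between 10 and 30.

8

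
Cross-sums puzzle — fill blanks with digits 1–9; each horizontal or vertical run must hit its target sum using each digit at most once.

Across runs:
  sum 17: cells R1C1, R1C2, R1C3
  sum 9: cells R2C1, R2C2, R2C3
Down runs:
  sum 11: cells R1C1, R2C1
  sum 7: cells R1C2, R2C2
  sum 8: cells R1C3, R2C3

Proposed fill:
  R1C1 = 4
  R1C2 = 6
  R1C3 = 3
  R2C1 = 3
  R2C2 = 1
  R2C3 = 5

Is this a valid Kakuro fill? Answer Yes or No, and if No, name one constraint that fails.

No — the across run R1C1–R1C3 sums to 13, not 17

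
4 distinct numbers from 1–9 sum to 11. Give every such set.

4 distinct digits from 1–9 sum between 10 and 30.
Only one set works: {1,2,3,5}.

{1,2,3,5}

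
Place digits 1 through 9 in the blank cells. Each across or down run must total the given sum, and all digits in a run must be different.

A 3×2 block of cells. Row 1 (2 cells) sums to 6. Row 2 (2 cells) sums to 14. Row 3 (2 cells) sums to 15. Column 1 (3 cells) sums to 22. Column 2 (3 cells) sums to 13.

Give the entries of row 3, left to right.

8 7

The 6 across and the 22 down share only 5, so (1,1) = 5.
(1,2) = 6 − 5 = 1 completes the 6 across.
Nothing is forced directly, so branch on (2,1), whose candidates are 8 or 9. If (2,1) = 8: then (2,2) would have to be in {6} for the 14 across but in {3,4,5,7,8,9} for the 13 down — contradiction. So (2,1) = 9.
(2,2) = 14 − 9 = 5 completes the 14 across.
(3,1) = 22 − 14 = 8 completes the 22 down.
(3,2) = 15 − 8 = 7 completes the 15 across.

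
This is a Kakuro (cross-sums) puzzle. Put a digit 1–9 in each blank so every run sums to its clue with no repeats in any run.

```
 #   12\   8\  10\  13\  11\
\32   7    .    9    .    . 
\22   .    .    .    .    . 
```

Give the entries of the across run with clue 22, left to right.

R2C1 = 12 − 7 = 5 completes the 12 down.
R2C3 = 10 − 9 = 1 completes the 10 down.
No cell is forced outright now. R1C4 can only be 5 or 6 or 8 (the digits allowed by both its 32 across and its 13 down). If R1C4 = 5: that forces R1C2 = 3, R1C5 = 8, after which R2C2 would have to be in {2,3,4,6,7,8,9} for the 22 across but in {5} for the 8 down — contradiction. If R1C4 = 8: then R2C4 would have to be in {2,3,4,6,7,8,9} for the 22 across but in {5} for the 13 down — contradiction. So R1C4 = 6.
Given what's placed, R1C2 must be 2 to fit the 32 across and 8 down.
R1C5 = 32 − 24 = 8 completes the 32 across.
R2C2 = 8 − 2 = 6 completes the 8 down.
R2C4 = 13 − 6 = 7 completes the 13 down.
R2C5 = 22 − 19 = 3 completes the 22 across.

5, 6, 1, 7, 3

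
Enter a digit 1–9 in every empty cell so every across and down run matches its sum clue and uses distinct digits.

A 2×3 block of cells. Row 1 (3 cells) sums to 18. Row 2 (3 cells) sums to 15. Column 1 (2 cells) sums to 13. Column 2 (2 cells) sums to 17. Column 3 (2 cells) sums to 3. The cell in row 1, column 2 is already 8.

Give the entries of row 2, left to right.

4 9 2

17 in 2 cells must be {8,9}; 3 in 2 cells must be {1,2}.
(1,3) = 1: the only remaining digit allowed by both the 18 across and the 3 down.
(2,2) = 17 − 8 = 9 completes the 17 down.
(2,3) = 3 − 1 = 2 completes the 3 down.
(1,1) = 18 − 9 = 9 completes the 18 across.
(2,1) = 15 − 11 = 4 completes the 15 across.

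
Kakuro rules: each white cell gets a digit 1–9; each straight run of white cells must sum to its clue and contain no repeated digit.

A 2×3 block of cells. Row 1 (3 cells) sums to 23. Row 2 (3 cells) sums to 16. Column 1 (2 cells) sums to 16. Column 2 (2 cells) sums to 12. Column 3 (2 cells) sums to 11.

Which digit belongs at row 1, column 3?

6

23 in 3 cells must be {6,8,9}; 16 in 2 cells must be {7,9}.
The 23 across and the 16 down share only 9, so (1,1) = 9.
Given what's placed, (1,2) must be 8 to fit the 23 across and 12 down.
(1,3) = 23 − 17 = 6 completes the 23 across.
(2,1) = 16 − 9 = 7 completes the 16 down.
(2,2) = 12 − 8 = 4 completes the 12 down.
(2,3) = 16 − 11 = 5 completes the 16 across.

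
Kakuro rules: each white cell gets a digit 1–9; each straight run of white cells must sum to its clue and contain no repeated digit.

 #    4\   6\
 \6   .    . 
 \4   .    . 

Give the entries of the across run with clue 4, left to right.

4 in 2 cells must be {1,3}.
The 6 across and the 4 down share only 1, so R1C1 = 1.
R1C2 = 6 − 1 = 5 completes the 6 across.
R2C1 = 4 − 1 = 3 completes the 4 down.
R2C2 = 4 − 3 = 1 completes the 4 across.

3 1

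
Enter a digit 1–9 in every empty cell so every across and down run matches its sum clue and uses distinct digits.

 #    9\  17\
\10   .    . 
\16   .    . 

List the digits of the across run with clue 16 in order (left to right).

7 9

16 in 2 cells must be {7,9}; 17 in 2 cells must be {8,9}.
The 16 across and the 9 down share only 7, so R2C1 = 7.
R2C2 = 16 − 7 = 9 completes the 16 across.
R1C1 = 9 − 7 = 2 completes the 9 down.
R1C2 = 10 − 2 = 8 completes the 10 across.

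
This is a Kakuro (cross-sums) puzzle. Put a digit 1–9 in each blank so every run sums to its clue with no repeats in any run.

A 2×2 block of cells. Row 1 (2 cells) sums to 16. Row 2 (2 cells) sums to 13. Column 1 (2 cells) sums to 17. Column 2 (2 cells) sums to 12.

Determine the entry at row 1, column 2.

7

16 in 2 cells must be {7,9}; 17 in 2 cells must be {8,9}.
The 16 across and the 17 down share only 9, so (1,1) = 9.
(1,2) = 16 − 9 = 7 completes the 16 across.
(2,1) = 17 − 9 = 8 completes the 17 down.
(2,2) = 13 − 8 = 5 completes the 13 across.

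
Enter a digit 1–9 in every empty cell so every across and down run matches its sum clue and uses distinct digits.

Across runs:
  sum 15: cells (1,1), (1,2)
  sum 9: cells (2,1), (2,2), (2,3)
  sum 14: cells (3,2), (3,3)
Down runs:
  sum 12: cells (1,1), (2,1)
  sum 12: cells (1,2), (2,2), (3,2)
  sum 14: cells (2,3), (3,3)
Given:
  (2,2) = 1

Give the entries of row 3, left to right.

No cell is forced outright now. (2,3) can only be 5 or 6 (the digits allowed by both its 9 across and its 14 down). If (2,3) = 6: then (2,1) would have to be in {2} for the 9 across but in {3,4,5,7,8,9} for the 12 down — contradiction. So (2,3) = 5.
(2,1) = 9 − 6 = 3 completes the 9 across.
(3,3) = 14 − 5 = 9 completes the 14 down.
(1,1) = 12 − 3 = 9 completes the 12 down.
(1,2) = 15 − 9 = 6 completes the 15 across.
(3,2) = 14 − 9 = 5 completes the 14 across.

5 9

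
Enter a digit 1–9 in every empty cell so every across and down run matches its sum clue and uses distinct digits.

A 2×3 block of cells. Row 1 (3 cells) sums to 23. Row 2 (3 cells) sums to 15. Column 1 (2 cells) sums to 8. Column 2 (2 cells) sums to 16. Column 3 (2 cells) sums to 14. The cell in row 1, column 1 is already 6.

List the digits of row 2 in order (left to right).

2 7 6

23 in 3 cells must be {6,8,9}; 16 in 2 cells must be {7,9}.
(1,2) = 9: the only remaining digit allowed by both the 23 across and the 16 down.
(1,3) = 23 − 15 = 8 completes the 23 across.
(2,1) = 8 − 6 = 2 completes the 8 down.
(2,2) = 16 − 9 = 7 completes the 16 down.
(2,3) = 15 − 9 = 6 completes the 15 across.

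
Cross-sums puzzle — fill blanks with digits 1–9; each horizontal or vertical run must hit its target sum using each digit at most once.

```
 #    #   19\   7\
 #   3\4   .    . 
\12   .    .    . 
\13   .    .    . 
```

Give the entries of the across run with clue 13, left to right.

2 7 4

4 in 2 cells must be {1,3}; 3 in 2 cells must be {1,2}; 7 in 3 cells must be {1,2,4}.
Only 3 fits R1C2 under both its across sum 4 and down sum 19.
R1C3 = 4 − 3 = 1 completes the 4 across.
Nothing is forced directly, so branch on R2C2, whose candidates are 7 or 9. If R2C2 = 7: that forces R3C2 = 9, after which R3C3 would have to be in {1,3} for the 13 across but in {2,4} for the 7 down — contradiction. So R2C2 = 9.
R2C3 = 2: the only remaining digit allowed by both the 12 across and the 7 down.
R3C2 = 19 − 12 = 7 completes the 19 down.
R3C3 = 7 − 3 = 4 completes the 7 down.
R2C1 = 12 − 11 = 1 completes the 12 across.
R3C1 = 13 − 11 = 2 completes the 13 across.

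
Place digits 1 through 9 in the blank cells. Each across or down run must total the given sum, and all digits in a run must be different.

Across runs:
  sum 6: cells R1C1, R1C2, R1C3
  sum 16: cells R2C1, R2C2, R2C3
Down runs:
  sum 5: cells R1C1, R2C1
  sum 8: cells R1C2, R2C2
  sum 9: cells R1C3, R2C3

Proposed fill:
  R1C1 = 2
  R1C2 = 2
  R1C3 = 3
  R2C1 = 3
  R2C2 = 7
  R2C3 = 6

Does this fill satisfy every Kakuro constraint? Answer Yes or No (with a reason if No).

No — the down run R1C2–R2C2 sums to 9, not 8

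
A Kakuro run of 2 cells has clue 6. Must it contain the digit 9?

No

Counterexample: {1,5} sums to 6 without using 9.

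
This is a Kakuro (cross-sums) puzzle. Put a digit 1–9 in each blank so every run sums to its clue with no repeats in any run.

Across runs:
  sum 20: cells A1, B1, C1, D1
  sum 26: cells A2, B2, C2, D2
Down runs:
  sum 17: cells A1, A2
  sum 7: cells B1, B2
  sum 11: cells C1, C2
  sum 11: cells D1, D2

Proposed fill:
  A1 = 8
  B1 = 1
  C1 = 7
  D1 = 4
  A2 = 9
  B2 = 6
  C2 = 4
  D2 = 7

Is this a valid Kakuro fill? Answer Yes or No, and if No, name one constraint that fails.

Across: 8+1+7+4=20; 9+6+4+7=26. Down: 8+9=17; 1+6=7; 7+4=11; 4+7=11. No digit repeats within any run.

Yes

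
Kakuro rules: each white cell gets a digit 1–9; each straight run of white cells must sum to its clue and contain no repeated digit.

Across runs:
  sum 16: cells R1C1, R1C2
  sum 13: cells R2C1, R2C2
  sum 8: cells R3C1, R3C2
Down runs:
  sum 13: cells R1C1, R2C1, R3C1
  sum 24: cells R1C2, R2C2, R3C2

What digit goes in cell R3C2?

7

16 in 2 cells must be {7,9}; 24 in 3 cells must be {7,8,9}.
The 8 across and the 24 down share only 7, so R3C2 = 7.
Given what's placed, R1C2 must be 9 to fit the 16 across and 24 down.
R2C2 = 24 − 16 = 8 completes the 24 down.
R3C1 = 8 − 7 = 1 completes the 8 across.
R1C1 = 16 − 9 = 7 completes the 16 across.
R2C1 = 13 − 8 = 5 completes the 13 across.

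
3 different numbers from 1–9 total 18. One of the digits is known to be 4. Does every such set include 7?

No

Counterexample: {4,5,9} sums to 18 under that restriction without using 7.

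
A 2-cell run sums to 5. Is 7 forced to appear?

No

Counterexample: {1,4} sums to 5 without using 7.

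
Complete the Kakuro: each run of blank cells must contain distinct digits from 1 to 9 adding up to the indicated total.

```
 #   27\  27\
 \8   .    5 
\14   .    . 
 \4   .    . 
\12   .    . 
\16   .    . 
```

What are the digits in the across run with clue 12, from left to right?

8 4

4 in 2 cells must be {1,3}; 16 in 2 cells must be {7,9}.
R1C1 = 8 − 5 = 3 completes the 8 across.
R3C1 = 1: the only remaining digit allowed by both the 4 across and the 27 down.
R3C2 = 4 − 1 = 3 completes the 4 across.
R5C1 = 9: the only remaining digit allowed by both the 16 across and the 27 down.
R5C2 = 16 − 9 = 7 completes the 16 across.
Given what's placed, R2C2 must be 8 to fit the 14 across and 27 down.
Given what's placed, R4C1 must be 8 to fit the 12 across and 27 down.
R4C2 = 12 − 8 = 4 completes the 12 across.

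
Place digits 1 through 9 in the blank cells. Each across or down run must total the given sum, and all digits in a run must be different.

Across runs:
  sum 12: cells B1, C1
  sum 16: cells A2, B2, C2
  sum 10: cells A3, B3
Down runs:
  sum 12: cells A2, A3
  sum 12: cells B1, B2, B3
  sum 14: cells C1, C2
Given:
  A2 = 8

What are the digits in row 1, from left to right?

4, 8

A3 = 12 − 8 = 4 completes the 12 down.
B3 = 10 − 4 = 6 completes the 10 across.
Nothing is forced directly, so branch on B1, whose candidates are 4 or 5. If B1 = 5: then C1 would have to be in {7} for the 12 across but in {5,6,8,9} for the 14 down — contradiction. So B1 = 4.
C1 = 12 − 4 = 8 completes the 12 across.
B2 = 12 − 10 = 2 completes the 12 down.
C2 = 16 − 10 = 6 completes the 16 across.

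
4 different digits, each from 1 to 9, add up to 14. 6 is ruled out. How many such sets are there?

4 distinct digits from 1–9 sum between 10 and 30.
Dropping sets that contain 6.
Enumerating: {1,2,3,8}, {1,2,4,7}, {2,3,4,5}.

3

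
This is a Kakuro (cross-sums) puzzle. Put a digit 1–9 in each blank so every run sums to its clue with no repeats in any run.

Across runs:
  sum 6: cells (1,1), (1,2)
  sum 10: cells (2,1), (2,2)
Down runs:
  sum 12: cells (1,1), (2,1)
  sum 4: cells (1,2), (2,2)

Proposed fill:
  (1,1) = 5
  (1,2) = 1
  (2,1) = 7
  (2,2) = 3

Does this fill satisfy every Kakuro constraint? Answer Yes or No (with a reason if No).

Yes

Across: 5+1=6; 7+3=10. Down: 5+7=12; 1+3=4. No digit repeats within any run.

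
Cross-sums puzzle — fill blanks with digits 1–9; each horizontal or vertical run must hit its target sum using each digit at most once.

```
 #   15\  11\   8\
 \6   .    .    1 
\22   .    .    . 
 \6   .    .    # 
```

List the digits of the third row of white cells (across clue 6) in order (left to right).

6 in 3 cells must be {1,2,3}.
R2C3 = 8 − 1 = 7 completes the 8 down.
Given what's placed, R2C2 must be 6 to fit the 22 across and 11 down.
R2C1 = 22 − 13 = 9 completes the 22 across.
R1C1 = 2: the only remaining digit allowed by both the 6 across and the 15 down.
R1C2 = 6 − 3 = 3 completes the 6 across.
R3C1 = 15 − 11 = 4 completes the 15 down.
R3C2 = 6 − 4 = 2 completes the 6 across.

4 2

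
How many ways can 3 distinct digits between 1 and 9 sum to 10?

3 distinct digits from 1–9 sum between 6 and 24.
Enumerating: {1,2,7}, {1,3,6}, {1,4,5}, {2,3,5}.

4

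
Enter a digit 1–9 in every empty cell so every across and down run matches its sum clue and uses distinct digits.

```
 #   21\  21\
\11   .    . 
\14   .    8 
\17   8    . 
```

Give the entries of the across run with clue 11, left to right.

7, 4

17 in 2 cells must be {8,9}.
R2C1 = 14 − 8 = 6 completes the 14 across.
R3C2 = 17 − 8 = 9 completes the 17 across.
R1C1 = 21 − 14 = 7 completes the 21 down.
R1C2 = 11 − 7 = 4 completes the 11 across.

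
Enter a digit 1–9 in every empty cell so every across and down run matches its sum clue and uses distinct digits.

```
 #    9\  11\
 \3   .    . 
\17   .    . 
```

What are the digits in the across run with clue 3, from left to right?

1 2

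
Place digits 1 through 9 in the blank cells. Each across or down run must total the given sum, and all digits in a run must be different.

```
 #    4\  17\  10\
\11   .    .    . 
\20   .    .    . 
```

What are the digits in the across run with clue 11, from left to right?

4 in 2 cells must be {1,3}; 17 in 2 cells must be {8,9}.
The 11 across and the 17 down share only 8, so R1C2 = 8.
The 20 across and the 4 down share only 3, so R2C1 = 3.
R2C2 = 17 − 8 = 9 completes the 17 down.
R2C3 = 20 − 12 = 8 completes the 20 across.
R1C1 = 4 − 3 = 1 completes the 4 down.
R1C3 = 11 − 9 = 2 completes the 11 across.

1, 8, 2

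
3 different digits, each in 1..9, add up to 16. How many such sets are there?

8

3 distinct digits from 1–9 sum between 6 and 24.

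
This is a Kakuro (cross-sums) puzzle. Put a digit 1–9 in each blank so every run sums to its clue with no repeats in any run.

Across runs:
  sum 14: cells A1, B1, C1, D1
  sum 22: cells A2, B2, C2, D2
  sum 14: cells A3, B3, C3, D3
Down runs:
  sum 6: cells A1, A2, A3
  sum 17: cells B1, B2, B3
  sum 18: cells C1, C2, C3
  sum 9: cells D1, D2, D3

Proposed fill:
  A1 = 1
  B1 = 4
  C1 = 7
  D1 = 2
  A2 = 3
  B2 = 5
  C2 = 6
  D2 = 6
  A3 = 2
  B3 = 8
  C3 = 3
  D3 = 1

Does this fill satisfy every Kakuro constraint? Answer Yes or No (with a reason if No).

No — the across run A2–D2 sums to 20, not 22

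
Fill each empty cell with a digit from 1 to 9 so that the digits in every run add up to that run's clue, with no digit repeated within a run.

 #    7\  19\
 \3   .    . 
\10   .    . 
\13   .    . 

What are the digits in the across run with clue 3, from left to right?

3 in 2 cells must be {1,2}; 7 in 3 cells must be {1,2,4}.
The 3 across and the 19 down share only 2, so R1C2 = 2.
The 13 across and the 7 down share only 4, so R3C1 = 4.
R3C2 = 13 − 4 = 9 completes the 13 across.
R1C1 = 3 − 2 = 1 completes the 3 across.
R2C1 = 7 − 5 = 2 completes the 7 down.
R2C2 = 10 − 2 = 8 completes the 10 across.

1, 2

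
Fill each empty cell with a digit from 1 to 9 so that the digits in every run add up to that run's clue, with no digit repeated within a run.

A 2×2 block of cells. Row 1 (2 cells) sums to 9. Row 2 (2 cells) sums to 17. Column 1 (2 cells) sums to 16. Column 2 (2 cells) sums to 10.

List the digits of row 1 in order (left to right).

17 in 2 cells must be {8,9}; 16 in 2 cells must be {7,9}.
The 9 across and the 16 down share only 7, so (1,1) = 7.
(1,2) = 9 − 7 = 2 completes the 9 across.
(2,1) = 16 − 7 = 9 completes the 16 down.
(2,2) = 17 − 9 = 8 completes the 17 across.

7 2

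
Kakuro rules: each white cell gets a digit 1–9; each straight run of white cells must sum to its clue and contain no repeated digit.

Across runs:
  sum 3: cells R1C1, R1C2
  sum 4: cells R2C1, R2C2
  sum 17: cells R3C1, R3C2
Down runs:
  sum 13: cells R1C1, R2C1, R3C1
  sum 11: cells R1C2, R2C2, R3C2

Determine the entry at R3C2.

3 in 2 cells must be {1,2}; 4 in 2 cells must be {1,3}; 17 in 2 cells must be {8,9}.
The 17 across and the 11 down share only 8, so R3C2 = 8.
Given what's placed, R2C2 must be 1 to fit the 4 across and 11 down.
R3C1 = 17 − 8 = 9 completes the 17 across.
R1C1 = 1: the only remaining digit allowed by both the 3 across and the 13 down.
R1C2 = 3 − 1 = 2 completes the 3 across.
R2C1 = 4 − 1 = 3 completes the 4 across.

8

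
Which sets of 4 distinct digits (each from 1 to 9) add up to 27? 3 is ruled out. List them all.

4 distinct digits from 1–9 sum between 10 and 30.
Dropping sets that contain 3.

{4,6,8,9}; {5,6,7,9}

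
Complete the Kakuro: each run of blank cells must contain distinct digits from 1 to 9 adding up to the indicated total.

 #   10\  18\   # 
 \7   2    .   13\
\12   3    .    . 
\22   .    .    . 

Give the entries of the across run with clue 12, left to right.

R1C2 = 7 − 2 = 5 completes the 7 across.
R3C1 = 10 − 5 = 5 completes the 10 down.
Given what's placed, R3C2 must be 9 to fit the 22 across and 18 down.
R3C3 = 22 − 14 = 8 completes the 22 across.
R2C2 = 18 − 14 = 4 completes the 18 down.
R2C3 = 12 − 7 = 5 completes the 12 across.

3 4 5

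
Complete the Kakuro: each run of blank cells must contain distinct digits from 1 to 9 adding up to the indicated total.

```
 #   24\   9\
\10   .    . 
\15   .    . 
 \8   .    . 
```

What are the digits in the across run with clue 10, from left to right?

24 in 3 cells must be {7,8,9}.
The 15 across and the 9 down share only 6, so R2C2 = 6.
The 8 across and the 24 down share only 7, so R3C1 = 7.
R3C2 = 8 − 7 = 1 completes the 8 across.
R1C2 = 9 − 7 = 2 completes the 9 down.
R2C1 = 15 − 6 = 9 completes the 15 across.
R1C1 = 10 − 2 = 8 completes the 10 across.

8 2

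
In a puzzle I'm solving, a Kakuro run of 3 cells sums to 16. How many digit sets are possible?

3 distinct digits from 1–9 sum between 6 and 24.

8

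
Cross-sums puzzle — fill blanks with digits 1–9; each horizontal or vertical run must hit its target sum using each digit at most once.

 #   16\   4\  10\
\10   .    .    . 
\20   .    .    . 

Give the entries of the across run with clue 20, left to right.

9 3 8

16 in 2 cells must be {7,9}; 4 in 2 cells must be {1,3}.
The 10 across and the 16 down share only 7, so R1C1 = 7.
Given what's placed, R1C2 must be 1 to fit the 10 across and 4 down.
R1C3 = 10 − 8 = 2 completes the 10 across.
R2C1 = 16 − 7 = 9 completes the 16 down.
R2C2 = 4 − 1 = 3 completes the 4 down.
R2C3 = 20 − 12 = 8 completes the 20 across.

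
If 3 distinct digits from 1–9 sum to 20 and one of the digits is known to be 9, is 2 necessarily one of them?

No

Counterexample: {3,8,9} sums to 20 under that restriction without using 2.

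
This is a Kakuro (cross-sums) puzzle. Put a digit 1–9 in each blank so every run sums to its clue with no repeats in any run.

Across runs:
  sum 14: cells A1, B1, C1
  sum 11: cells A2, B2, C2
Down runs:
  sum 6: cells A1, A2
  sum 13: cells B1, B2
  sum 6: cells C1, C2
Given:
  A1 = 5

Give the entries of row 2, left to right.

A2 = 6 − 5 = 1 completes the 6 down.
Nothing is forced directly, so branch on C2, whose candidates are 2 or 4. If C2 = 2: then C1 would have to be in {1,2,3,6,7,8} for the 14 across but in {4} for the 6 down — contradiction. So C2 = 4.
C1 = 6 − 4 = 2 completes the 6 down.
B2 = 11 − 5 = 6 completes the 11 across.
B1 = 14 − 7 = 7 completes the 14 across.

1 6 4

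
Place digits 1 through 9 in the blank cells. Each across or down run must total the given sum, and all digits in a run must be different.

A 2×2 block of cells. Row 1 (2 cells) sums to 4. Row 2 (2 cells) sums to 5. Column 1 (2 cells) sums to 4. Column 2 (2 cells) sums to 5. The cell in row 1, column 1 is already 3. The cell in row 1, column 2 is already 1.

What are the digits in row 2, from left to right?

1 4

4 in 2 cells must be {1,3}.
(2,1) = 4 − 3 = 1 completes the 4 down.
(2,2) = 5 − 1 = 4 completes the 5 across.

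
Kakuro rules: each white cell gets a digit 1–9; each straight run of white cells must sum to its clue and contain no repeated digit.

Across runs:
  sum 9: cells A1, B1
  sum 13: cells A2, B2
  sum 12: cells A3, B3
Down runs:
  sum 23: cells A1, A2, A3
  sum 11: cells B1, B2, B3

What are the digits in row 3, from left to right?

23 in 3 cells must be {6,8,9}.
Nothing is forced directly, so branch on A1, whose candidates are 6 or 8. If A1 = 6: that forces B1 = 3, B3 = 7, after which B2 would have to be in {4,5,6,7,8,9} for the 13 across but in {1} for the 11 down — contradiction. So A1 = 8.
B1 = 9 − 8 = 1 completes the 9 across.
Given what's placed, A3 must be 9 to fit the 12 across and 23 down.
B3 = 12 − 9 = 3 completes the 12 across.
A2 = 23 − 17 = 6 completes the 23 down.
B2 = 13 − 6 = 7 completes the 13 across.

9 3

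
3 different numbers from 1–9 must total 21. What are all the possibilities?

3 distinct digits from 1–9 sum between 6 and 24.

{4,8,9}; {5,7,9}; {6,7,8}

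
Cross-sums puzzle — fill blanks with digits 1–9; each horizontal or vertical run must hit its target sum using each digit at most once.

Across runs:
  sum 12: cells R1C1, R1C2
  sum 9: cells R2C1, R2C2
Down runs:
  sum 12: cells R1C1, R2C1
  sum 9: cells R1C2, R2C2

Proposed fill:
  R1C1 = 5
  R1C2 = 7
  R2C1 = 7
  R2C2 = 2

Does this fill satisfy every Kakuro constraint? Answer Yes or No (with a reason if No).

Across: 5+7=12; 7+2=9. Down: 5+7=12; 7+2=9. No digit repeats within any run.

Yes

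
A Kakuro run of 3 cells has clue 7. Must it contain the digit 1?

Yes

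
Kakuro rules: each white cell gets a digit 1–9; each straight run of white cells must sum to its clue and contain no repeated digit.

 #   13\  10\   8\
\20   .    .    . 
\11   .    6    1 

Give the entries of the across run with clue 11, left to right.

R1C2 = 10 − 6 = 4 completes the 10 down.
R1C3 = 8 − 1 = 7 completes the 8 down.
R2C1 = 11 − 7 = 4 completes the 11 across.
R1C1 = 20 − 11 = 9 completes the 20 across.

4 6 1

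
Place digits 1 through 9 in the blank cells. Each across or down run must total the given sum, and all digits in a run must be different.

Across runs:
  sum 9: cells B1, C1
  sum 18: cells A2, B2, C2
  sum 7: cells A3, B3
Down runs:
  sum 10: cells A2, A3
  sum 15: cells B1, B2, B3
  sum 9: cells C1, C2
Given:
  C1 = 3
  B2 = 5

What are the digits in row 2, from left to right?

7, 5, 6

B1 = 9 − 3 = 6 completes the 9 across.
C2 = 9 − 3 = 6 completes the 9 down.
B3 = 15 − 11 = 4 completes the 15 down.
A2 = 18 − 11 = 7 completes the 18 across.
A3 = 7 − 4 = 3 completes the 7 across.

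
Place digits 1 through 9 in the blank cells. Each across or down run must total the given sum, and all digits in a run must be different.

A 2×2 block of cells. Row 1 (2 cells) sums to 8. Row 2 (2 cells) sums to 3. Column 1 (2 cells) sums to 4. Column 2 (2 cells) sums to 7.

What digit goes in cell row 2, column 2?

2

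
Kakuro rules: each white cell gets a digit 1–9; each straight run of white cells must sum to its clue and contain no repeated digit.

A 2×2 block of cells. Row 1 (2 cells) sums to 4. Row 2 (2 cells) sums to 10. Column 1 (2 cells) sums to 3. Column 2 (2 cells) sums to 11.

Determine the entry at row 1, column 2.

3

4 in 2 cells must be {1,3}; 3 in 2 cells must be {1,2}.
The 4 across and the 3 down share only 1, so (1,1) = 1.
(1,2) = 4 − 1 = 3 completes the 4 across.
(2,1) = 3 − 1 = 2 completes the 3 down.
(2,2) = 10 − 2 = 8 completes the 10 across.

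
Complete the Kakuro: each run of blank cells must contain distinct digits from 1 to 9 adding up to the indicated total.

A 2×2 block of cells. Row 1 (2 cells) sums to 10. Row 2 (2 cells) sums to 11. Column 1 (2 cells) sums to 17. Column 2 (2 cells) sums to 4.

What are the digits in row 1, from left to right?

17 in 2 cells must be {8,9}; 4 in 2 cells must be {1,3}.
The 11 across and the 4 down share only 3, so (2,2) = 3.
(1,2) = 4 − 3 = 1 completes the 4 down.
(2,1) = 11 − 3 = 8 completes the 11 across.
(1,1) = 10 − 1 = 9 completes the 10 across.

9, 1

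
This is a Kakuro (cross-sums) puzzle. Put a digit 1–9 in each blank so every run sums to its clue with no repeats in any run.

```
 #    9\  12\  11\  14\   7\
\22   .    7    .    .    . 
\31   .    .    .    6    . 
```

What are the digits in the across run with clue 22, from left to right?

R1C4 = 14 − 6 = 8 completes the 14 down.
R2C2 = 12 − 7 = 5 completes the 12 down.
Nothing is forced directly, so branch on R2C5, whose candidates are 3 or 4. If R2C5 = 4: then R1C5 would have to be in {1,2,4} for the 22 across but in {3} for the 7 down — contradiction. So R2C5 = 3.
R1C5 = 7 − 3 = 4 completes the 7 down.
Given what's placed, R2C1 must be 8 to fit the 31 across and 9 down.
R2C3 = 31 − 22 = 9 completes the 31 across.
R1C1 = 9 − 8 = 1 completes the 9 down.
R1C3 = 22 − 20 = 2 completes the 22 across.

1, 7, 2, 8, 4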